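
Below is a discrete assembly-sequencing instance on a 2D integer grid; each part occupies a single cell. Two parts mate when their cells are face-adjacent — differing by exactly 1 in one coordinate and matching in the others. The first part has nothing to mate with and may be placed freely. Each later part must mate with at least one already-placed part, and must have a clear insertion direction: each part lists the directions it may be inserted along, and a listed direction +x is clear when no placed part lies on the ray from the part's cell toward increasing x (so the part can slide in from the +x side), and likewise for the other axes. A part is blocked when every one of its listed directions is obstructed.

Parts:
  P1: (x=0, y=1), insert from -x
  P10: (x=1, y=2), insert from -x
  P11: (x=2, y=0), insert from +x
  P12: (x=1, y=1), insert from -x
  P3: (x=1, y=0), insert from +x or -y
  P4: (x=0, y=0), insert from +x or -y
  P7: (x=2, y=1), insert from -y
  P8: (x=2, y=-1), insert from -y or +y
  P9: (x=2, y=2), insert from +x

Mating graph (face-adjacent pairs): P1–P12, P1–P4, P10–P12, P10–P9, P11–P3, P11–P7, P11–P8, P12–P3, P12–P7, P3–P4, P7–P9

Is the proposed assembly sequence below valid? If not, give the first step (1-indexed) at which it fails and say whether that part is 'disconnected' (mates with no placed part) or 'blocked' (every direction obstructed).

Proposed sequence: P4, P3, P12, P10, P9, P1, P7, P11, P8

1. P4@(0, 0) [+x clear] — {P4}
2. P3@(1, 0) [+x clear] — {P3, P4}
3. P12@(1, 1) [-x clear] — {P12, P3, P4}
4. P10@(1, 2) [-x clear] — {P10, P12, P3, P4}
5. P9@(2, 2) [+x clear] — {P10, P12, P3, P4, P9}
6. P1@(0, 1) [-x clear] — {P1, P10, P12, P3, P4, P9}
7. P7@(2, 1) [-y clear] — {P1, P10, P12, P3, P4, P7, P9}
8. P11@(2, 0) [+x clear] — {P1, P10, P11, P12, P3, P4, P7, P9}
9. P8@(2, -1) [-y clear] — {P1, P10, P11, P12, P3, P4, P7, P8, P9}

Valid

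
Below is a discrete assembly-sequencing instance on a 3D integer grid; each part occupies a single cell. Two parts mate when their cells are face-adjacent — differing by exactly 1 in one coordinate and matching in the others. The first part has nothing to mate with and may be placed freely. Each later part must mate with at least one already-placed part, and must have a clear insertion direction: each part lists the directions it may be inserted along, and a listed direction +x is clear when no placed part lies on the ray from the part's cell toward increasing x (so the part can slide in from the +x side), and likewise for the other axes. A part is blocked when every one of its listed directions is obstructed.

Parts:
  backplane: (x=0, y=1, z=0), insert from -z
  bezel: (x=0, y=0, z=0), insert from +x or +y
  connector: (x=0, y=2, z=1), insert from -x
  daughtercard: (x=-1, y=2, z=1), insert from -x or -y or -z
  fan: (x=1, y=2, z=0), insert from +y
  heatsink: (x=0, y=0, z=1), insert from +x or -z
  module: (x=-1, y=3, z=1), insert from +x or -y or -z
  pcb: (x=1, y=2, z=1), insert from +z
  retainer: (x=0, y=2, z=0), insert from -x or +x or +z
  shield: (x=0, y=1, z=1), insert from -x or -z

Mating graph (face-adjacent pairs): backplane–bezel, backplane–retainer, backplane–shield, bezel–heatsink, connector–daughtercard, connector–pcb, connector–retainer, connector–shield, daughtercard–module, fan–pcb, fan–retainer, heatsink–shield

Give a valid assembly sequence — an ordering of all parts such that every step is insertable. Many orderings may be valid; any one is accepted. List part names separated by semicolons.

bezel; backplane; retainer; fan; connector; daughtercard; shield; heatsink; pcb; module

1. bezel@(0, 0, 0) [+x clear] — {bezel}
2. backplane@(0, 1, 0) [-z clear] — {backplane, bezel}
3. retainer@(0, 2, 0) [-x clear] — {backplane, bezel, retainer}
4. fan@(1, 2, 0) [+y clear] — {backplane, bezel, fan, retainer}
5. connector@(0, 2, 1) [-x clear] — {backplane, bezel, connector, fan, retainer}
6. daughtercard@(-1, 2, 1) [-x clear] — {backplane, bezel, connector, daughtercard, fan, retainer}
7. shield@(0, 1, 1) [-x clear] — {backplane, bezel, connector, daughtercard, fan, retainer, shield}
8. heatsink@(0, 0, 1) [+x clear] — {backplane, bezel, connector, daughtercard, fan, heatsink, retainer, shield}
9. pcb@(1, 2, 1) [+z clear] — {backplane, bezel, connector, daughtercard, fan, heatsink, pcb, retainer, shield}
10. module@(-1, 3, 1) [+x clear] — {backplane, bezel, connector, daughtercard, fan, heatsink, module, pcb, retainer, shield}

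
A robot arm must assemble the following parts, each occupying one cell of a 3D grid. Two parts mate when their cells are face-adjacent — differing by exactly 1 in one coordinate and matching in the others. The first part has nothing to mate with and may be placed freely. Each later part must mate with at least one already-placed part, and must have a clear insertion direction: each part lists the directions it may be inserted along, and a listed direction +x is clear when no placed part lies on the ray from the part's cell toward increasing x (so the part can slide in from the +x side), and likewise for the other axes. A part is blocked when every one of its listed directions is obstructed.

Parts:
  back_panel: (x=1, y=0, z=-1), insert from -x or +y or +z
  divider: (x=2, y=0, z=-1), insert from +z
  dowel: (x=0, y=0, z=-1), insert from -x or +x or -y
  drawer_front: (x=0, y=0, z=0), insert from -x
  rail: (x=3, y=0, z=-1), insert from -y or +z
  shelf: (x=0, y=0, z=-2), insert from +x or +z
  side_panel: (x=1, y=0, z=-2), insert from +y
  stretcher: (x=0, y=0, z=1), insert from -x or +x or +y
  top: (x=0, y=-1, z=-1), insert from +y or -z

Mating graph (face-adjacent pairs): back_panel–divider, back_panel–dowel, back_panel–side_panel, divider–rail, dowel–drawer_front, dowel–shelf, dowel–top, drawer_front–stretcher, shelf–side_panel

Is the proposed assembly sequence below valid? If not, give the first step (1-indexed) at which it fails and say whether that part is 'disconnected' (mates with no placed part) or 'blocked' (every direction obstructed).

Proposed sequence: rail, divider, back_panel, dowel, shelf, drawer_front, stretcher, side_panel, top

1. rail@(3, 0, -1) [-y clear] — {rail}
2. divider@(2, 0, -1) [+z clear] — {divider, rail}
3. back_panel@(1, 0, -1) [-x clear] — {back_panel, divider, rail}
4. dowel@(0, 0, -1) [-x clear] — {back_panel, divider, dowel, rail}
5. shelf@(0, 0, -2) [+x clear] — {back_panel, divider, dowel, rail, shelf}
6. drawer_front@(0, 0, 0) [-x clear] — {back_panel, divider, dowel, drawer_front, rail, shelf}
7. stretcher@(0, 0, 1) [-x clear] — {back_panel, divider, dowel, drawer_front, rail, shelf, stretcher}
8. side_panel@(1, 0, -2) [+y clear] — {back_panel, divider, dowel, drawer_front, rail, shelf, side_panel, stretcher}
9. top@(0, -1, -1) [-z clear] — {back_panel, divider, dowel, drawer_front, rail, shelf, side_panel, stretcher, top}

Valid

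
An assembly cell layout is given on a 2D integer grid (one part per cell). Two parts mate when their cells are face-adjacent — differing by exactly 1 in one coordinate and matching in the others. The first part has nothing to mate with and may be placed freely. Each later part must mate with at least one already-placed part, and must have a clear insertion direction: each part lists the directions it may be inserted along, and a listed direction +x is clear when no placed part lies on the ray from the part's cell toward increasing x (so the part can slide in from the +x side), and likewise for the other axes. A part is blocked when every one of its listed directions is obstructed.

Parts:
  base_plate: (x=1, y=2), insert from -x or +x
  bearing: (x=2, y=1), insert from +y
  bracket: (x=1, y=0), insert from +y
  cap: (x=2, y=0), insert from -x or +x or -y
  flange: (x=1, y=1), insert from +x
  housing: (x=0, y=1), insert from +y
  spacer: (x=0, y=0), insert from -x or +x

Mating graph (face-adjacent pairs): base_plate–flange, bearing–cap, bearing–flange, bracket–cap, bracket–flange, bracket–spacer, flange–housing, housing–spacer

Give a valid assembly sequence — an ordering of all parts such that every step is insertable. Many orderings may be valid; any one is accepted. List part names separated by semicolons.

1. housing@(0, 1) [+y clear] — {housing}
2. spacer@(0, 0) [-x clear] — {housing, spacer}
3. bracket@(1, 0) [+y clear] — {bracket, housing, spacer}
4. cap@(2, 0) [+x clear] — {bracket, cap, housing, spacer}
5. flange@(1, 1) [+x clear] — {bracket, cap, flange, housing, spacer}
6. bearing@(2, 1) [+y clear] — {bearing, bracket, cap, flange, housing, spacer}
7. base_plate@(1, 2) [-x clear] — {base_plate, bearing, bracket, cap, flange, housing, spacer}

housing; spacer; bracket; cap; flange; bearing; base_plate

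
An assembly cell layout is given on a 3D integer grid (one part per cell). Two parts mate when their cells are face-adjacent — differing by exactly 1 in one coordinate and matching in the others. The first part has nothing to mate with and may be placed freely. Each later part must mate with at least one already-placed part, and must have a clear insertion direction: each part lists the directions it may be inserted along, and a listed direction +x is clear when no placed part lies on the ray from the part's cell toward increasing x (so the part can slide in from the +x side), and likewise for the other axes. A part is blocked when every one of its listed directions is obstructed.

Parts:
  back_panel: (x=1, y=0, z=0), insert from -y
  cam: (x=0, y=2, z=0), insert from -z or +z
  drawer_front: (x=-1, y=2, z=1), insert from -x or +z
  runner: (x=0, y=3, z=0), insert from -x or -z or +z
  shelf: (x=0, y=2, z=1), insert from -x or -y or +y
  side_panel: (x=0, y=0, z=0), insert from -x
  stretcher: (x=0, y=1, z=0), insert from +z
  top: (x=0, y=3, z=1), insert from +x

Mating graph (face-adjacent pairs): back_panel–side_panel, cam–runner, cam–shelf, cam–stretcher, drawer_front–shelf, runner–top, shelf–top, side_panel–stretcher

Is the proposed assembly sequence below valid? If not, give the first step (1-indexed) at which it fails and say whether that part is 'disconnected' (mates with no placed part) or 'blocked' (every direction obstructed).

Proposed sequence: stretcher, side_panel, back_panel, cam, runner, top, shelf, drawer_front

1. stretcher@(0, 1, 0) [+z clear] — {stretcher}
2. side_panel@(0, 0, 0) [-x clear] — {side_panel, stretcher}
3. back_panel@(1, 0, 0) [-y clear] — {back_panel, side_panel, stretcher}
4. cam@(0, 2, 0) [-z clear] — {back_panel, cam, side_panel, stretcher}
5. runner@(0, 3, 0) [-x clear] — {back_panel, cam, runner, side_panel, stretcher}
6. top@(0, 3, 1) [+x clear] — {back_panel, cam, runner, side_panel, stretcher, top}
7. shelf@(0, 2, 1) [-x clear] — {back_panel, cam, runner, shelf, side_panel, stretcher, top}
8. drawer_front@(-1, 2, 1) [-x clear] — {back_panel, cam, drawer_front, runner, shelf, side_panel, stretcher, top}

Valid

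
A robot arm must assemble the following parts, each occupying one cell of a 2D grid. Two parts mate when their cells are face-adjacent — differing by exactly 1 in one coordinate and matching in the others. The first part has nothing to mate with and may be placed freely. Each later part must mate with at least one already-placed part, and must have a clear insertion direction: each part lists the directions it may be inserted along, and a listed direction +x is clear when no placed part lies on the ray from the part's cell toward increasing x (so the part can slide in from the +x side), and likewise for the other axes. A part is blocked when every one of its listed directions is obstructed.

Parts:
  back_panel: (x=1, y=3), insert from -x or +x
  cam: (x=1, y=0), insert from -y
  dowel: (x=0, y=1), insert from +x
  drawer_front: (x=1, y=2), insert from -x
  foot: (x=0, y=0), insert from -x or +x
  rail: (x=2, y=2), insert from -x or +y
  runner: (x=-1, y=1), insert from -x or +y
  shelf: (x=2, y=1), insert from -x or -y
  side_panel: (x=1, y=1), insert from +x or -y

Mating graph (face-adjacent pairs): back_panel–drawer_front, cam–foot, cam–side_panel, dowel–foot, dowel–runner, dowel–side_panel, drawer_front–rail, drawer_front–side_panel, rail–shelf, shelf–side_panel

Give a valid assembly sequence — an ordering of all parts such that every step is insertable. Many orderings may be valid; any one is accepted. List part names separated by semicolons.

1. dowel@(0, 1) [+x clear] — {dowel}
2. runner@(-1, 1) [-x clear] — {dowel, runner}
3. side_panel@(1, 1) [+x clear] — {dowel, runner, side_panel}
4. cam@(1, 0) [-y clear] — {cam, dowel, runner, side_panel}
5. shelf@(2, 1) [-y clear] — {cam, dowel, runner, shelf, side_panel}
6. rail@(2, 2) [-x clear] — {cam, dowel, rail, runner, shelf, side_panel}
7. drawer_front@(1, 2) [-x clear] — {cam, dowel, drawer_front, rail, runner, shelf, side_panel}
8. back_panel@(1, 3) [-x clear] — {back_panel, cam, dowel, drawer_front, rail, runner, shelf, side_panel}
9. foot@(0, 0) [-x clear] — {back_panel, cam, dowel, drawer_front, foot, rail, runner, shelf, side_panel}

dowel; runner; side_panel; cam; shelf; rail; drawer_front; back_panel; foot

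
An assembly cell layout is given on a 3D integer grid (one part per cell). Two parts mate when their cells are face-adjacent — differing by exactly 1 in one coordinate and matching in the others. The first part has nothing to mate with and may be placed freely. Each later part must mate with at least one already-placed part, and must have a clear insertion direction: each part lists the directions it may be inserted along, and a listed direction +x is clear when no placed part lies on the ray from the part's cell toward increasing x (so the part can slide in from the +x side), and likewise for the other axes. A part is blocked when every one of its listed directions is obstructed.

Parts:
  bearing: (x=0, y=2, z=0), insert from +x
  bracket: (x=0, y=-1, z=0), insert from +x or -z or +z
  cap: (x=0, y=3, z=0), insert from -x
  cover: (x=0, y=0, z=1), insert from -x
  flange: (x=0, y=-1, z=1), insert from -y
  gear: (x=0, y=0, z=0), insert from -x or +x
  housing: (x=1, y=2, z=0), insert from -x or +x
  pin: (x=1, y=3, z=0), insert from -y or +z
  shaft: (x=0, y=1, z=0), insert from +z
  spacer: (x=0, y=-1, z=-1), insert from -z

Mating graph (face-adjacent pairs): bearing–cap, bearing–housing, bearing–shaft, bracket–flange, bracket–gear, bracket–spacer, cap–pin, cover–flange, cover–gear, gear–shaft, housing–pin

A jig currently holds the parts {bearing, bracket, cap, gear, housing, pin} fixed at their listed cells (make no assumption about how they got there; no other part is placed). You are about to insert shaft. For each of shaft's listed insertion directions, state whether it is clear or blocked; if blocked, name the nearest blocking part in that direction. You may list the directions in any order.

+z: clear

+z: ray from shaft(0, 1, 0) has no placed part ⇒ clear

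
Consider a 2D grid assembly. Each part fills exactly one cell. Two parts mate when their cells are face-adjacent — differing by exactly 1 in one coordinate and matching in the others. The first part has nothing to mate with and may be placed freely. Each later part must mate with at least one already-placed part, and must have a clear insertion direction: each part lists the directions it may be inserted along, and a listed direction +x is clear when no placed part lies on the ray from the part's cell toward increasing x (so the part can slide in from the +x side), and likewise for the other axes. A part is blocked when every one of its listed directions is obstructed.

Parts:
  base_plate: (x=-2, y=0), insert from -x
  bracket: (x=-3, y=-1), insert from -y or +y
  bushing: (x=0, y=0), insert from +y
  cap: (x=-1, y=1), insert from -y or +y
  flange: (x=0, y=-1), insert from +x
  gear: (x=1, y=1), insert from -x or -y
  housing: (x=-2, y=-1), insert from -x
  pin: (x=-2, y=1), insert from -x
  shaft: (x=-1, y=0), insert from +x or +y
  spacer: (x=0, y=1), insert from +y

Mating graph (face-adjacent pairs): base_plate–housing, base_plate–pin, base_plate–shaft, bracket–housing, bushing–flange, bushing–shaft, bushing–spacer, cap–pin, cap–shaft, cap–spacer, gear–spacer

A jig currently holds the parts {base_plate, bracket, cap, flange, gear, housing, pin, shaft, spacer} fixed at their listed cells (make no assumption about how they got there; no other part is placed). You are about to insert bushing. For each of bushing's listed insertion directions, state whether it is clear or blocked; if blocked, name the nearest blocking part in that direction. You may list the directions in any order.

+y: blocked by spacer

+y: nearest on ray is spacer@(0, 1) ⇒ blocked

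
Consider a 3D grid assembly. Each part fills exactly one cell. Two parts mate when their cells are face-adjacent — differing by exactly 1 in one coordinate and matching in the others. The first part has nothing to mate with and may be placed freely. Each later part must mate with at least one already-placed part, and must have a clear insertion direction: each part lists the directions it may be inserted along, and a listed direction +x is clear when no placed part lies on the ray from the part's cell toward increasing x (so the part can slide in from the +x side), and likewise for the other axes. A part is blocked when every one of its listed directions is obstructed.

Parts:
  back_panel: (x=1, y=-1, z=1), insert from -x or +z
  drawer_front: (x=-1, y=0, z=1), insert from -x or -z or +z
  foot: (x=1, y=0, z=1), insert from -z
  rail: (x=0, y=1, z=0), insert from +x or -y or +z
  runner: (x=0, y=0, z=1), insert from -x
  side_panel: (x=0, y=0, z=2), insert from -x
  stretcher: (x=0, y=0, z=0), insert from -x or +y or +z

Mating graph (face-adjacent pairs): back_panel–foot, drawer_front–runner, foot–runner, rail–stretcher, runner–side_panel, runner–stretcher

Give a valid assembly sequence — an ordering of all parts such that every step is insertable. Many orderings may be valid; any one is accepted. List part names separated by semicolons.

back_panel; foot; runner; stretcher; rail; side_panel; drawer_front

1. back_panel@(1, -1, 1) [-x clear] — {back_panel}
2. foot@(1, 0, 1) [-z clear] — {back_panel, foot}
3. runner@(0, 0, 1) [-x clear] — {back_panel, foot, runner}
4. stretcher@(0, 0, 0) [-x clear] — {back_panel, foot, runner, stretcher}
5. rail@(0, 1, 0) [+x clear] — {back_panel, foot, rail, runner, stretcher}
6. side_panel@(0, 0, 2) [-x clear] — {back_panel, foot, rail, runner, side_panel, stretcher}
7. drawer_front@(-1, 0, 1) [-x clear] — {back_panel, drawer_front, foot, rail, runner, side_panel, stretcher}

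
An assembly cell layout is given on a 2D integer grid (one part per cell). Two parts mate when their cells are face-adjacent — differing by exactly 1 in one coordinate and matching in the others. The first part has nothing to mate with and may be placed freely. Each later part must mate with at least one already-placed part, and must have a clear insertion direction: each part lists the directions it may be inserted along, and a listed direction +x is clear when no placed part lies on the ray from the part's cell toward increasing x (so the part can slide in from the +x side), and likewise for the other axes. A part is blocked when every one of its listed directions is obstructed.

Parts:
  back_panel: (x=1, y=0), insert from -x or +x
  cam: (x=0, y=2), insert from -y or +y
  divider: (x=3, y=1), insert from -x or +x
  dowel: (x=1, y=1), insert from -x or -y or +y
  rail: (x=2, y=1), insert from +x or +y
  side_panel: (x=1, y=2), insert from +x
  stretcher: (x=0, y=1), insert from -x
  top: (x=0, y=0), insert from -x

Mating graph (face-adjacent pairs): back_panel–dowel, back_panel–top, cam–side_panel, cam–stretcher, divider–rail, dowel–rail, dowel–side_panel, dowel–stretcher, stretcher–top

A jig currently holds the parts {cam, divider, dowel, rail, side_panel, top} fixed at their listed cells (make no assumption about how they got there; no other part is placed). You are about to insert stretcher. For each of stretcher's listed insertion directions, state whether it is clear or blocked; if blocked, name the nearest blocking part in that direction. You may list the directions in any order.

-x: ray from stretcher(0, 1) has no placed part ⇒ clear

-x: clear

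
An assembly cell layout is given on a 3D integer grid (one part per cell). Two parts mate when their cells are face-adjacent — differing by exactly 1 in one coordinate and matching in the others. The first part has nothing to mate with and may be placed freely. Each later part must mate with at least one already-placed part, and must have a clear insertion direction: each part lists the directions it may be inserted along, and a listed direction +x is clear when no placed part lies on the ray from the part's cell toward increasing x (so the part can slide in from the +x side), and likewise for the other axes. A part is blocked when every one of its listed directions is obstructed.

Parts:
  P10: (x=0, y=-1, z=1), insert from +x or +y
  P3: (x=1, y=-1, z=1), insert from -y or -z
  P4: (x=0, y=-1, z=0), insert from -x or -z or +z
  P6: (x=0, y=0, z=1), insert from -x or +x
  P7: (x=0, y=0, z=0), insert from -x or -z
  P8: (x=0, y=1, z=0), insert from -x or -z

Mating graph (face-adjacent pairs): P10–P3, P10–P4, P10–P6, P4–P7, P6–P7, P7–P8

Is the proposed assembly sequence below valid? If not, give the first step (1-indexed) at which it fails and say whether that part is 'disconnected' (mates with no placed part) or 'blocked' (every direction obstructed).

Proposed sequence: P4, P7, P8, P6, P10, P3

Valid

1. P4@(0, -1, 0) [-x clear] — {P4}
2. P7@(0, 0, 0) [-x clear] — {P4, P7}
3. P8@(0, 1, 0) [-x clear] — {P4, P7, P8}
4. P6@(0, 0, 1) [-x clear] — {P4, P6, P7, P8}
5. P10@(0, -1, 1) [+x clear] — {P10, P4, P6, P7, P8}
6. P3@(1, -1, 1) [-y clear] — {P10, P3, P4, P6, P7, P8}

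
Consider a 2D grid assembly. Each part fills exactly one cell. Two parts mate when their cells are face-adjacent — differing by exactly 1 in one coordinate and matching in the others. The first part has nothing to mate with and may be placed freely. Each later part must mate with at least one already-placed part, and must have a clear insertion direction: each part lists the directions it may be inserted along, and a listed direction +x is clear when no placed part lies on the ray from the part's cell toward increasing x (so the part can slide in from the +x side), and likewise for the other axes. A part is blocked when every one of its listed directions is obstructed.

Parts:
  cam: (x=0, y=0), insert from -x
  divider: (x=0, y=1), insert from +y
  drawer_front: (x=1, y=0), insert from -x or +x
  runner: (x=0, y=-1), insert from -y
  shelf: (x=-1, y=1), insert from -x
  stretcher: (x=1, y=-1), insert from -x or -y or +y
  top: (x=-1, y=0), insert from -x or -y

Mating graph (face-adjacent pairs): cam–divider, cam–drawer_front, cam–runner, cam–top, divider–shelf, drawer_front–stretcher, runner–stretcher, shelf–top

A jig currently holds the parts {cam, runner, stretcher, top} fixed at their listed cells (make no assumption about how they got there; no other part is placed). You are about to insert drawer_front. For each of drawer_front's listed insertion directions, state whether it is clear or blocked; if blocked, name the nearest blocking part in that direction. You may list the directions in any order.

-x: nearest on ray is cam@(0, 0) ⇒ blocked
+x: ray from drawer_front(1, 0) has no placed part ⇒ clear

+x: clear; -x: blocked by cam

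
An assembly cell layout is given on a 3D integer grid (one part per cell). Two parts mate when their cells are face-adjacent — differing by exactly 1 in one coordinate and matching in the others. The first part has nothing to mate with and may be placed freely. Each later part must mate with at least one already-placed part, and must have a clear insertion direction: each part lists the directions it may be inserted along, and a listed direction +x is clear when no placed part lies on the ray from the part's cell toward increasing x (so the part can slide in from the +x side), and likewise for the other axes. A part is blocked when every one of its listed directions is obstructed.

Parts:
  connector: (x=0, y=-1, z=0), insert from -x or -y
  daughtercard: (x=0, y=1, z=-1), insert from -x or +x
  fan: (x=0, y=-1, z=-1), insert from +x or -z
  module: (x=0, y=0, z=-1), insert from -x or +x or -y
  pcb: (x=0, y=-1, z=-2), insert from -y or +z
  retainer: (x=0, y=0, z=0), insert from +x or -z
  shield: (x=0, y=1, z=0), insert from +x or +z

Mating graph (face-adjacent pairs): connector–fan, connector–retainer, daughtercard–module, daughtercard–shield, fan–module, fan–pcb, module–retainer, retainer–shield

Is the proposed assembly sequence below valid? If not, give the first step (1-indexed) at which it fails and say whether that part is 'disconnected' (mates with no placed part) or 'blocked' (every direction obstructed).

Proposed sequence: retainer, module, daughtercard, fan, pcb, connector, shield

1. retainer@(0, 0, 0) [+x clear] — {retainer}
2. module@(0, 0, -1) [-x clear] — {module, retainer}
3. daughtercard@(0, 1, -1) [-x clear] — {daughtercard, module, retainer}
4. fan@(0, -1, -1) [+x clear] — {daughtercard, fan, module, retainer}
5. pcb@(0, -1, -2) [-y clear] — {daughtercard, fan, module, pcb, retainer}
6. connector@(0, -1, 0) [-x clear] — {connector, daughtercard, fan, module, pcb, retainer}
7. shield@(0, 1, 0) [+x clear] — {connector, daughtercard, fan, module, pcb, retainer, shield}

Valid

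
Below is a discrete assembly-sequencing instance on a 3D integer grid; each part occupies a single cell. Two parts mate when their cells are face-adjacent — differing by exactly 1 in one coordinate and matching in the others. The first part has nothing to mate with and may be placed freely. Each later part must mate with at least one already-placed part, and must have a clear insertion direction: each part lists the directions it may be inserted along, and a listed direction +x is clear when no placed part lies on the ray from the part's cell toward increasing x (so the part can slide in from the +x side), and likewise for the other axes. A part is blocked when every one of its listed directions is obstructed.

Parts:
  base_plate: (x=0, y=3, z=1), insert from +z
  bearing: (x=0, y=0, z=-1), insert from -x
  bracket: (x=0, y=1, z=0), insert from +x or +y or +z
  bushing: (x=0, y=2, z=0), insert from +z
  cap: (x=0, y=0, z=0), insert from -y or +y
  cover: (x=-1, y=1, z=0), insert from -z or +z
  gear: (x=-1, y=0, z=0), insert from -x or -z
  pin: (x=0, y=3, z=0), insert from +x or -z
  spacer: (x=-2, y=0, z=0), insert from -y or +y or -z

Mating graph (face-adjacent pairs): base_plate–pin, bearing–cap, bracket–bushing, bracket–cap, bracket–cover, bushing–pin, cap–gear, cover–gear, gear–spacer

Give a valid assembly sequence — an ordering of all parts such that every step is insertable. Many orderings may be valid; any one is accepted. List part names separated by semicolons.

1. bushing@(0, 2, 0) [+z clear] — {bushing}
2. bracket@(0, 1, 0) [+x clear] — {bracket, bushing}
3. cap@(0, 0, 0) [-y clear] — {bracket, bushing, cap}
4. gear@(-1, 0, 0) [-x clear] — {bracket, bushing, cap, gear}
5. pin@(0, 3, 0) [+x clear] — {bracket, bushing, cap, gear, pin}
6. spacer@(-2, 0, 0) [-y clear] — {bracket, bushing, cap, gear, pin, spacer}
7. cover@(-1, 1, 0) [-z clear] — {bracket, bushing, cap, cover, gear, pin, spacer}
8. bearing@(0, 0, -1) [-x clear] — {bearing, bracket, bushing, cap, cover, gear, pin, spacer}
9. base_plate@(0, 3, 1) [+z clear] — {base_plate, bearing, bracket, bushing, cap, cover, gear, pin, spacer}

bushing; bracket; cap; gear; pin; spacer; cover; bearing; base_plate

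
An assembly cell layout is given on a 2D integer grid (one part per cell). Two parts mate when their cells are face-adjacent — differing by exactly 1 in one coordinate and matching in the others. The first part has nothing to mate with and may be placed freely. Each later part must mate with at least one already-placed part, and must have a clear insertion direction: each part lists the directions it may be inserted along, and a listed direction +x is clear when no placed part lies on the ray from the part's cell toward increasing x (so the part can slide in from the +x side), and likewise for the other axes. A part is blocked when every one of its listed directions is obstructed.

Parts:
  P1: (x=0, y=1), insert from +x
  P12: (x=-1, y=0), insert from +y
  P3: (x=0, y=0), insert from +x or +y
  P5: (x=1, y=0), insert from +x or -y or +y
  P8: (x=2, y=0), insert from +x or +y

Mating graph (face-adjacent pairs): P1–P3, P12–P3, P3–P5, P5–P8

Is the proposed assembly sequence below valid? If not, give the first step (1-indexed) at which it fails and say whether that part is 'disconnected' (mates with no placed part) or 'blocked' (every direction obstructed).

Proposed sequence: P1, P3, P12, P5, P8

Valid

1. P1@(0, 1) [+x clear] — {P1}
2. P3@(0, 0) [+x clear] — {P1, P3}
3. P12@(-1, 0) [+y clear] — {P1, P12, P3}
4. P5@(1, 0) [+x clear] — {P1, P12, P3, P5}
5. P8@(2, 0) [+x clear] — {P1, P12, P3, P5, P8}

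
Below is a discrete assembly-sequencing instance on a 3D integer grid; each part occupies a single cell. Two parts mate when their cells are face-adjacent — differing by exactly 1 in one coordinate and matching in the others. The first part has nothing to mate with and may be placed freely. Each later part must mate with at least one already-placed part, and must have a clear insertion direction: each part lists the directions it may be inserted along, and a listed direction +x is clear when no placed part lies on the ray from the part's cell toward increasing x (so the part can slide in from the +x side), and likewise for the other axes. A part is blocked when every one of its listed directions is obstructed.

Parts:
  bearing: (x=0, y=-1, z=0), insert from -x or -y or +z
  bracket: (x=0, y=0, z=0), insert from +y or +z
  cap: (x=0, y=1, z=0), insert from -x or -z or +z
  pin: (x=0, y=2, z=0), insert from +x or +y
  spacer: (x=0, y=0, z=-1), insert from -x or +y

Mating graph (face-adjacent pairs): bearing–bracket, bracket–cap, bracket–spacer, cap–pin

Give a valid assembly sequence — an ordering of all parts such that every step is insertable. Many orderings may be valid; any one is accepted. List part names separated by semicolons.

cap; pin; bracket; spacer; bearing

1. cap@(0, 1, 0) [-x clear] — {cap}
2. pin@(0, 2, 0) [+x clear] — {cap, pin}
3. bracket@(0, 0, 0) [+z clear] — {bracket, cap, pin}
4. spacer@(0, 0, -1) [-x clear] — {bracket, cap, pin, spacer}
5. bearing@(0, -1, 0) [-x clear] — {bearing, bracket, cap, pin, spacer}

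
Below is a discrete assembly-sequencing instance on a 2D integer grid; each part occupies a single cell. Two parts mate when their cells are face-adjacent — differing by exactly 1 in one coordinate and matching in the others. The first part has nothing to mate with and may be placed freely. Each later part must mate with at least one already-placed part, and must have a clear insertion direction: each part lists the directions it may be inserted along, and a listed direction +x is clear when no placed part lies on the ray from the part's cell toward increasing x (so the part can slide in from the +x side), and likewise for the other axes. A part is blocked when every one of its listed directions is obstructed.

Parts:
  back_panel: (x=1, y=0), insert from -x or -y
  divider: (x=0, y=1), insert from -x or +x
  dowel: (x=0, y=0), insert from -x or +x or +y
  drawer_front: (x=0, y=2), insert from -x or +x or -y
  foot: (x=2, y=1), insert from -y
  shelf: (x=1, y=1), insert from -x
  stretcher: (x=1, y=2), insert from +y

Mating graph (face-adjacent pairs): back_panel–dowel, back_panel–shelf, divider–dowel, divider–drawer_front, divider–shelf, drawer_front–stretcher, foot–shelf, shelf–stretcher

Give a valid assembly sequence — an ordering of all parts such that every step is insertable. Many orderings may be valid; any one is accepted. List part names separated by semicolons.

1. shelf@(1, 1) [-x clear] — {shelf}
2. foot@(2, 1) [-y clear] — {foot, shelf}
3. divider@(0, 1) [-x clear] — {divider, foot, shelf}
4. drawer_front@(0, 2) [-x clear] — {divider, drawer_front, foot, shelf}
5. stretcher@(1, 2) [+y clear] — {divider, drawer_front, foot, shelf, stretcher}
6. dowel@(0, 0) [-x clear] — {divider, dowel, drawer_front, foot, shelf, stretcher}
7. back_panel@(1, 0) [-y clear] — {back_panel, divider, dowel, drawer_front, foot, shelf, stretcher}

shelf; foot; divider; drawer_front; stretcher; dowel; back_panel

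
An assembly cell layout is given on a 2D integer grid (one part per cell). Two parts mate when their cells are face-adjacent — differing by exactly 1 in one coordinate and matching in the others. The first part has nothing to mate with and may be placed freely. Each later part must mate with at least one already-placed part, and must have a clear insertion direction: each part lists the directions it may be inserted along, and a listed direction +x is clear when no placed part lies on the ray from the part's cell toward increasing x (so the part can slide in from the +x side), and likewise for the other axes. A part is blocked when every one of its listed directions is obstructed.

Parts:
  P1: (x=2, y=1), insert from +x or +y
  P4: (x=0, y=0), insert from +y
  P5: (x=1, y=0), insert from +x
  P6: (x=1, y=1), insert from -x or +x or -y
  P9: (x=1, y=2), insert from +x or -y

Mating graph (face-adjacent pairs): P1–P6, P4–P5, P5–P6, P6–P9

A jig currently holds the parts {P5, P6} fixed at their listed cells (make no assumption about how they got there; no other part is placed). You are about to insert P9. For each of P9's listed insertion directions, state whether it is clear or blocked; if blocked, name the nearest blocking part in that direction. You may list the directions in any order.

+x: clear; -y: blocked by P6

+x: ray from P9(1, 2) has no placed part ⇒ clear
-y: nearest on ray is P6@(1, 1) ⇒ blocked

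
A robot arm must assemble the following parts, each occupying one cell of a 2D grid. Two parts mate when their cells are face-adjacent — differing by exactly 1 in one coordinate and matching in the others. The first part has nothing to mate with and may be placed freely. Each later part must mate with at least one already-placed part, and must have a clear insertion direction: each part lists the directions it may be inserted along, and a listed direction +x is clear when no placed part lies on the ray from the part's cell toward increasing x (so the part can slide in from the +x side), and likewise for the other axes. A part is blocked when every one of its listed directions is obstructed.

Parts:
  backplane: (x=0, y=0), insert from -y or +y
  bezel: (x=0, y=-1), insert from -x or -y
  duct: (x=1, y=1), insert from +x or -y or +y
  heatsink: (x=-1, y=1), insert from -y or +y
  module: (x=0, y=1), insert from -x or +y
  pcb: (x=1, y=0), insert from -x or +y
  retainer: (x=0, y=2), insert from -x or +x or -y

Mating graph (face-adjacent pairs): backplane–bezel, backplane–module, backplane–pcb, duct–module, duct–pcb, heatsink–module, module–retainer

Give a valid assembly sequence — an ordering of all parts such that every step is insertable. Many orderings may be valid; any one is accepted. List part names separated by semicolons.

pcb; backplane; module; duct; heatsink; bezel; retainer

1. pcb@(1, 0) [-x clear] — {pcb}
2. backplane@(0, 0) [-y clear] — {backplane, pcb}
3. module@(0, 1) [-x clear] — {backplane, module, pcb}
4. duct@(1, 1) [+x clear] — {backplane, duct, module, pcb}
5. heatsink@(-1, 1) [-y clear] — {backplane, duct, heatsink, module, pcb}
6. bezel@(0, -1) [-x clear] — {backplane, bezel, duct, heatsink, module, pcb}
7. retainer@(0, 2) [-x clear] — {backplane, bezel, duct, heatsink, module, pcb, retainer}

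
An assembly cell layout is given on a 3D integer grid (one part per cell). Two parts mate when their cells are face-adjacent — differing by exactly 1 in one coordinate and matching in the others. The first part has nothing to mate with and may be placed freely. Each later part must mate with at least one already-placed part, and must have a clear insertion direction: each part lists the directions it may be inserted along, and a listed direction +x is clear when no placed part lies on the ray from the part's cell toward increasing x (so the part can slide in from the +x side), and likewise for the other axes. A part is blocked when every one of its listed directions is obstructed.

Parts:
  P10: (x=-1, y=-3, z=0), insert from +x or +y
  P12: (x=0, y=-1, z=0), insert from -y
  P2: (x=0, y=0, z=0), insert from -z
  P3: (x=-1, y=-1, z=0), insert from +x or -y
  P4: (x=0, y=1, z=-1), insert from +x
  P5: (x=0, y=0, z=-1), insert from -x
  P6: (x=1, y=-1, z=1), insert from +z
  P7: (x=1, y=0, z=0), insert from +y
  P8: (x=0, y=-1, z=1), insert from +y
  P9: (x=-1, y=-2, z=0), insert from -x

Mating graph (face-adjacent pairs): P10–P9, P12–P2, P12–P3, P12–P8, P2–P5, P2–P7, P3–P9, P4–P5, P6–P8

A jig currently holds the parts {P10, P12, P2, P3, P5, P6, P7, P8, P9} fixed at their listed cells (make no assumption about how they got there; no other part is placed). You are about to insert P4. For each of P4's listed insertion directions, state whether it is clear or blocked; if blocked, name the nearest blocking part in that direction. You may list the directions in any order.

+x: clear

+x: ray from P4(0, 1, -1) has no placed part ⇒ clear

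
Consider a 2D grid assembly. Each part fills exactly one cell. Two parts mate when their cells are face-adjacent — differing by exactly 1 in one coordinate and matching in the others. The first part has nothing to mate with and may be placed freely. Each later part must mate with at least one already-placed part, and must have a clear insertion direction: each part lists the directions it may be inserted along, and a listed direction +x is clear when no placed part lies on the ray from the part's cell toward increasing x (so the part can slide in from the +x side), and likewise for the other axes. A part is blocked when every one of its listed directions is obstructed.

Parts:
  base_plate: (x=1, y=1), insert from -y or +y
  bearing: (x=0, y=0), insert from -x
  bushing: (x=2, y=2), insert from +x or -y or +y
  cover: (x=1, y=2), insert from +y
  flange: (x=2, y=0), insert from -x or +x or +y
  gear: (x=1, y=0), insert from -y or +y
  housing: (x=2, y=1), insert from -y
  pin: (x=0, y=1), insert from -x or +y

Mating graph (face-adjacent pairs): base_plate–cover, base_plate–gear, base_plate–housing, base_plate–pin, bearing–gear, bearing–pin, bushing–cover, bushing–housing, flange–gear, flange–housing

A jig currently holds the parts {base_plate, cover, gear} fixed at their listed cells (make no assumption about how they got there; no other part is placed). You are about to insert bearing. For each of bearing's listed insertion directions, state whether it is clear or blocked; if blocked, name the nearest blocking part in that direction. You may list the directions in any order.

-x: clear

-x: ray from bearing(0, 0) has no placed part ⇒ clear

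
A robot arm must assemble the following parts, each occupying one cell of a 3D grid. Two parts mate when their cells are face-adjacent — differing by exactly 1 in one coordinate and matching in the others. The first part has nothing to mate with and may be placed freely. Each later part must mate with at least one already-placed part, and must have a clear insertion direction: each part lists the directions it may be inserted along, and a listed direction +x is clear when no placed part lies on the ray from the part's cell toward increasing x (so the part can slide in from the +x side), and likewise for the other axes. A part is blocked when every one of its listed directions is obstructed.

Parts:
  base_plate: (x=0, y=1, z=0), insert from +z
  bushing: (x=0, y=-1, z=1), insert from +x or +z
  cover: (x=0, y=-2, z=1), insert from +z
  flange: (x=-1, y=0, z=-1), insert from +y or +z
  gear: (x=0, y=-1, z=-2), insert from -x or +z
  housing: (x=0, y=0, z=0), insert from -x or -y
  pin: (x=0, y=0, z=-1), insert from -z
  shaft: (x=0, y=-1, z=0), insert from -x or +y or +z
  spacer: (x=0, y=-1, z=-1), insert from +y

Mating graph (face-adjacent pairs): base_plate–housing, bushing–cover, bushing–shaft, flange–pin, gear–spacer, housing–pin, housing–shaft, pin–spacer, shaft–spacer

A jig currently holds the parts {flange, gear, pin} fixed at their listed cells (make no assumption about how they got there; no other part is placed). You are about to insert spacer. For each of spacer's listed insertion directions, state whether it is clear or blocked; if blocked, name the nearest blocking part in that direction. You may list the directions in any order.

+y: nearest on ray is pin@(0, 0, -1) ⇒ blocked

+y: blocked by pin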